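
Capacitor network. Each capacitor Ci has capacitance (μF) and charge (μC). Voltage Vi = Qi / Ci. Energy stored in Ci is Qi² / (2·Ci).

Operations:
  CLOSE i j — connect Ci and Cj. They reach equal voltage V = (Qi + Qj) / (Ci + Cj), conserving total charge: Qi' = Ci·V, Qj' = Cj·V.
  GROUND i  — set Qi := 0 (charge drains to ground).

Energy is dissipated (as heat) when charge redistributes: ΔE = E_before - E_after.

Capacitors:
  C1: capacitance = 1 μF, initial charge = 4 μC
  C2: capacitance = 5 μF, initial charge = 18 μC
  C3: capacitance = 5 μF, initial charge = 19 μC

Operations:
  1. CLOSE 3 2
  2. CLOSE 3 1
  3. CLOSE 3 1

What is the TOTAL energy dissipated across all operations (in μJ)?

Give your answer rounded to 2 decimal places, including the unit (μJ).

Answer: 0.09 μJ

Derivation:
Initial: C1(1μF, Q=4μC, V=4.00V), C2(5μF, Q=18μC, V=3.60V), C3(5μF, Q=19μC, V=3.80V)
Op 1: CLOSE 3-2: Q_total=37.00, C_total=10.00, V=3.70; Q3=18.50, Q2=18.50; dissipated=0.050
Op 2: CLOSE 3-1: Q_total=22.50, C_total=6.00, V=3.75; Q3=18.75, Q1=3.75; dissipated=0.037
Op 3: CLOSE 3-1: Q_total=22.50, C_total=6.00, V=3.75; Q3=18.75, Q1=3.75; dissipated=0.000
Total dissipated: 0.087 μJ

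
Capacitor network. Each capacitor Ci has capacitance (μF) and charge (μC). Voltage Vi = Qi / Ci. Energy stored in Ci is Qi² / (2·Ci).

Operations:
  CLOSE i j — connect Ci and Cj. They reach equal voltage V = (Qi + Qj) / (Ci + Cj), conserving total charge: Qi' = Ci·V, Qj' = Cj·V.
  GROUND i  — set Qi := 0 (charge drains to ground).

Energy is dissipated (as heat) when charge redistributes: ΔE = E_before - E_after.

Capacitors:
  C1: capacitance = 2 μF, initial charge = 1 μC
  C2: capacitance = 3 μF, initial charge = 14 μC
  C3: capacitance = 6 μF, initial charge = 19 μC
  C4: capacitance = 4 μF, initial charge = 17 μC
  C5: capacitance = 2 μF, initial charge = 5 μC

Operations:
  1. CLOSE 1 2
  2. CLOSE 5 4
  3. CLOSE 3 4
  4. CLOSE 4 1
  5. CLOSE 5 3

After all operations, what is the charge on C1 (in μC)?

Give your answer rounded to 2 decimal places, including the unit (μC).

Answer: 6.49 μC

Derivation:
Initial: C1(2μF, Q=1μC, V=0.50V), C2(3μF, Q=14μC, V=4.67V), C3(6μF, Q=19μC, V=3.17V), C4(4μF, Q=17μC, V=4.25V), C5(2μF, Q=5μC, V=2.50V)
Op 1: CLOSE 1-2: Q_total=15.00, C_total=5.00, V=3.00; Q1=6.00, Q2=9.00; dissipated=10.417
Op 2: CLOSE 5-4: Q_total=22.00, C_total=6.00, V=3.67; Q5=7.33, Q4=14.67; dissipated=2.042
Op 3: CLOSE 3-4: Q_total=33.67, C_total=10.00, V=3.37; Q3=20.20, Q4=13.47; dissipated=0.300
Op 4: CLOSE 4-1: Q_total=19.47, C_total=6.00, V=3.24; Q4=12.98, Q1=6.49; dissipated=0.090
Op 5: CLOSE 5-3: Q_total=27.53, C_total=8.00, V=3.44; Q5=6.88, Q3=20.65; dissipated=0.068
Final charges: Q1=6.49, Q2=9.00, Q3=20.65, Q4=12.98, Q5=6.88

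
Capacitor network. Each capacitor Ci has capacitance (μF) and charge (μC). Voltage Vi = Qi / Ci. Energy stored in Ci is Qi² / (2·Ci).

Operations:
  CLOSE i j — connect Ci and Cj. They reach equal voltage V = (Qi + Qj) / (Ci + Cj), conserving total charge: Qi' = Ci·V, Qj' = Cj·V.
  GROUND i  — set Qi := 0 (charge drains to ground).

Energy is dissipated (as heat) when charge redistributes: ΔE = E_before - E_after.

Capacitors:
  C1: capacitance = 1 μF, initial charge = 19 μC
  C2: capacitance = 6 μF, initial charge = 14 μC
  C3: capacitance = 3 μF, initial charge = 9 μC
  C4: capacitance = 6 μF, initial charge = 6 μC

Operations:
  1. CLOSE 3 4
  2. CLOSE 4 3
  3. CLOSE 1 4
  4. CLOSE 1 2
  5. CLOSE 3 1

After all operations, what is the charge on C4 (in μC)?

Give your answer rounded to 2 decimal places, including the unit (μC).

Initial: C1(1μF, Q=19μC, V=19.00V), C2(6μF, Q=14μC, V=2.33V), C3(3μF, Q=9μC, V=3.00V), C4(6μF, Q=6μC, V=1.00V)
Op 1: CLOSE 3-4: Q_total=15.00, C_total=9.00, V=1.67; Q3=5.00, Q4=10.00; dissipated=4.000
Op 2: CLOSE 4-3: Q_total=15.00, C_total=9.00, V=1.67; Q4=10.00, Q3=5.00; dissipated=0.000
Op 3: CLOSE 1-4: Q_total=29.00, C_total=7.00, V=4.14; Q1=4.14, Q4=24.86; dissipated=128.762
Op 4: CLOSE 1-2: Q_total=18.14, C_total=7.00, V=2.59; Q1=2.59, Q2=15.55; dissipated=1.403
Op 5: CLOSE 3-1: Q_total=7.59, C_total=4.00, V=1.90; Q3=5.69, Q1=1.90; dissipated=0.321
Final charges: Q1=1.90, Q2=15.55, Q3=5.69, Q4=24.86

Answer: 24.86 μC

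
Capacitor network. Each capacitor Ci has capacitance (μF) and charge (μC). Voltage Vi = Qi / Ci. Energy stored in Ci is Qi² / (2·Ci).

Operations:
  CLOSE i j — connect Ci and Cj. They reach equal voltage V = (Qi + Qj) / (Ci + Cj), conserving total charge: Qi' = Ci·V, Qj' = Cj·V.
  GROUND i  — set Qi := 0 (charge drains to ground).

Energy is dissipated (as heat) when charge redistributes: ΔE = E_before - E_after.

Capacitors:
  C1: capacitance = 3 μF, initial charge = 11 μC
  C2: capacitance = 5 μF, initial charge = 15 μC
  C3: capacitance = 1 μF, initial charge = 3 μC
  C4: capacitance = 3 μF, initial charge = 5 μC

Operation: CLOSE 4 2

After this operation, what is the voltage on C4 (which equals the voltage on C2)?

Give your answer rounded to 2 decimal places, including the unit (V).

Initial: C1(3μF, Q=11μC, V=3.67V), C2(5μF, Q=15μC, V=3.00V), C3(1μF, Q=3μC, V=3.00V), C4(3μF, Q=5μC, V=1.67V)
Op 1: CLOSE 4-2: Q_total=20.00, C_total=8.00, V=2.50; Q4=7.50, Q2=12.50; dissipated=1.667

Answer: 2.50 V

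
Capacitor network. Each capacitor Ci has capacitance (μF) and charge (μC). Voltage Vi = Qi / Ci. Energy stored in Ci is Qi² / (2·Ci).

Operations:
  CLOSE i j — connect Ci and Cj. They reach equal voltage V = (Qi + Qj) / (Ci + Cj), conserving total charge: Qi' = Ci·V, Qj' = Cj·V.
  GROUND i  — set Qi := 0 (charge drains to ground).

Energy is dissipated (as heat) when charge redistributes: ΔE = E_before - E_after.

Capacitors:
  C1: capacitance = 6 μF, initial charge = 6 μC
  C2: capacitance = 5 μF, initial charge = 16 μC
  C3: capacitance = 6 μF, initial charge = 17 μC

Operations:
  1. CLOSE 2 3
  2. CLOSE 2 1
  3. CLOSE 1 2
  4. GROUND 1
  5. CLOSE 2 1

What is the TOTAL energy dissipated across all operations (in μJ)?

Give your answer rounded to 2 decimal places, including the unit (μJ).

Initial: C1(6μF, Q=6μC, V=1.00V), C2(5μF, Q=16μC, V=3.20V), C3(6μF, Q=17μC, V=2.83V)
Op 1: CLOSE 2-3: Q_total=33.00, C_total=11.00, V=3.00; Q2=15.00, Q3=18.00; dissipated=0.183
Op 2: CLOSE 2-1: Q_total=21.00, C_total=11.00, V=1.91; Q2=9.55, Q1=11.45; dissipated=5.455
Op 3: CLOSE 1-2: Q_total=21.00, C_total=11.00, V=1.91; Q1=11.45, Q2=9.55; dissipated=0.000
Op 4: GROUND 1: Q1=0; energy lost=10.934
Op 5: CLOSE 2-1: Q_total=9.55, C_total=11.00, V=0.87; Q2=4.34, Q1=5.21; dissipated=4.970
Total dissipated: 21.542 μJ

Answer: 21.54 μJ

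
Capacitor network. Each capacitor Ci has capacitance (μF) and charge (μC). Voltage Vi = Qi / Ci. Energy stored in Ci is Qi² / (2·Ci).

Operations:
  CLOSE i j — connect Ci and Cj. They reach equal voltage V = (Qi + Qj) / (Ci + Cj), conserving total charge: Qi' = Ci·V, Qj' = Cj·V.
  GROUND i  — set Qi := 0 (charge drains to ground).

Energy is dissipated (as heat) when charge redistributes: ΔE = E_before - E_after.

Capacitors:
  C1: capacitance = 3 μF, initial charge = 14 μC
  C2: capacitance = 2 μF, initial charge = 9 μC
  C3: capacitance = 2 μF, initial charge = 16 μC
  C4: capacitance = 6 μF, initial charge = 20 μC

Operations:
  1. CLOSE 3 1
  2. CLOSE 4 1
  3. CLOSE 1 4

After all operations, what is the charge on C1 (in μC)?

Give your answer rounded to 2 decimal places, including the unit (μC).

Initial: C1(3μF, Q=14μC, V=4.67V), C2(2μF, Q=9μC, V=4.50V), C3(2μF, Q=16μC, V=8.00V), C4(6μF, Q=20μC, V=3.33V)
Op 1: CLOSE 3-1: Q_total=30.00, C_total=5.00, V=6.00; Q3=12.00, Q1=18.00; dissipated=6.667
Op 2: CLOSE 4-1: Q_total=38.00, C_total=9.00, V=4.22; Q4=25.33, Q1=12.67; dissipated=7.111
Op 3: CLOSE 1-4: Q_total=38.00, C_total=9.00, V=4.22; Q1=12.67, Q4=25.33; dissipated=0.000
Final charges: Q1=12.67, Q2=9.00, Q3=12.00, Q4=25.33

Answer: 12.67 μC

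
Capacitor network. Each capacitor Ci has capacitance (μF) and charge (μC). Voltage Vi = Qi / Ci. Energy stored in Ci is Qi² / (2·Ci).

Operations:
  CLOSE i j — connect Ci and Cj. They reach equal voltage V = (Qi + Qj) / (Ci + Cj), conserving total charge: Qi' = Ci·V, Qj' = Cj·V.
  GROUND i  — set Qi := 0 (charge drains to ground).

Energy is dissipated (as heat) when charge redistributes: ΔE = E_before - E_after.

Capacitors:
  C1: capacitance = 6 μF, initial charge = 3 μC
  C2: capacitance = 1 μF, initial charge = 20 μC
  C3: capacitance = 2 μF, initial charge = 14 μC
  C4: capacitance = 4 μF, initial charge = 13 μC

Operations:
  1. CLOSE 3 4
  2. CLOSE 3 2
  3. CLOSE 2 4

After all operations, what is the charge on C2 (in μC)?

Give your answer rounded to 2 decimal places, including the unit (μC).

Answer: 5.53 μC

Derivation:
Initial: C1(6μF, Q=3μC, V=0.50V), C2(1μF, Q=20μC, V=20.00V), C3(2μF, Q=14μC, V=7.00V), C4(4μF, Q=13μC, V=3.25V)
Op 1: CLOSE 3-4: Q_total=27.00, C_total=6.00, V=4.50; Q3=9.00, Q4=18.00; dissipated=9.375
Op 2: CLOSE 3-2: Q_total=29.00, C_total=3.00, V=9.67; Q3=19.33, Q2=9.67; dissipated=80.083
Op 3: CLOSE 2-4: Q_total=27.67, C_total=5.00, V=5.53; Q2=5.53, Q4=22.13; dissipated=10.678
Final charges: Q1=3.00, Q2=5.53, Q3=19.33, Q4=22.13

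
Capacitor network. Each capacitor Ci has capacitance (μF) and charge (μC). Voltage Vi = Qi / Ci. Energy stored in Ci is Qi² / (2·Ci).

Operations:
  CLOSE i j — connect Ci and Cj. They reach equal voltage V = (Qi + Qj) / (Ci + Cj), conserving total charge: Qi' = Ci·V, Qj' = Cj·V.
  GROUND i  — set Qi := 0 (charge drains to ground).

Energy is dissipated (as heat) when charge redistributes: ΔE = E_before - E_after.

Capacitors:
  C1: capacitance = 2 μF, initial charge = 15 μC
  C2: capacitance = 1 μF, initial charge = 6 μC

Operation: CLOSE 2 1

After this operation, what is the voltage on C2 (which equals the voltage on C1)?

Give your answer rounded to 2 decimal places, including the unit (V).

Initial: C1(2μF, Q=15μC, V=7.50V), C2(1μF, Q=6μC, V=6.00V)
Op 1: CLOSE 2-1: Q_total=21.00, C_total=3.00, V=7.00; Q2=7.00, Q1=14.00; dissipated=0.750

Answer: 7.00 V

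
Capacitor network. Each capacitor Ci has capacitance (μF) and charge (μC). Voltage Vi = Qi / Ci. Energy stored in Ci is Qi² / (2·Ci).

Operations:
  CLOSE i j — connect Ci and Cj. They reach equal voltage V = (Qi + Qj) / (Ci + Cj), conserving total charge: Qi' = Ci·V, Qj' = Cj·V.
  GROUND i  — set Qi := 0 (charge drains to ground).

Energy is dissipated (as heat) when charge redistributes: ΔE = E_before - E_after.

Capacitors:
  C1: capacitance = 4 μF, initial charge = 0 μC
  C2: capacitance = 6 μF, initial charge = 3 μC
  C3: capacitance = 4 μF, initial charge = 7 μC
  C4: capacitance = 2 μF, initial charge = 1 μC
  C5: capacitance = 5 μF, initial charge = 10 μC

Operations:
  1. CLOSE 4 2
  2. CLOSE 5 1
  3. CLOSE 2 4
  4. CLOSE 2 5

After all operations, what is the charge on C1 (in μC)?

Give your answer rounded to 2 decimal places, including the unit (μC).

Initial: C1(4μF, Q=0μC, V=0.00V), C2(6μF, Q=3μC, V=0.50V), C3(4μF, Q=7μC, V=1.75V), C4(2μF, Q=1μC, V=0.50V), C5(5μF, Q=10μC, V=2.00V)
Op 1: CLOSE 4-2: Q_total=4.00, C_total=8.00, V=0.50; Q4=1.00, Q2=3.00; dissipated=0.000
Op 2: CLOSE 5-1: Q_total=10.00, C_total=9.00, V=1.11; Q5=5.56, Q1=4.44; dissipated=4.444
Op 3: CLOSE 2-4: Q_total=4.00, C_total=8.00, V=0.50; Q2=3.00, Q4=1.00; dissipated=0.000
Op 4: CLOSE 2-5: Q_total=8.56, C_total=11.00, V=0.78; Q2=4.67, Q5=3.89; dissipated=0.509
Final charges: Q1=4.44, Q2=4.67, Q3=7.00, Q4=1.00, Q5=3.89

Answer: 4.44 μC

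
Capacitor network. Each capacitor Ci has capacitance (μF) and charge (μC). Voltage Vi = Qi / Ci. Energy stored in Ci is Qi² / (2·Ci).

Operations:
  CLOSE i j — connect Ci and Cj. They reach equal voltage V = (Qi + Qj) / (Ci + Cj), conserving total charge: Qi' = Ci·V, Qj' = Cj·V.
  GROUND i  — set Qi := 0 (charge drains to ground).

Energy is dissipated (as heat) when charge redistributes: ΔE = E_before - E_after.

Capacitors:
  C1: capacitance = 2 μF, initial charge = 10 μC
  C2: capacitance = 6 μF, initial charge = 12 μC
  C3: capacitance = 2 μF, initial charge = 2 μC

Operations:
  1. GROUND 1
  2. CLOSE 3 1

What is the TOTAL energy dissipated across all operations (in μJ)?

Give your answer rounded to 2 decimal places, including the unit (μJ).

Initial: C1(2μF, Q=10μC, V=5.00V), C2(6μF, Q=12μC, V=2.00V), C3(2μF, Q=2μC, V=1.00V)
Op 1: GROUND 1: Q1=0; energy lost=25.000
Op 2: CLOSE 3-1: Q_total=2.00, C_total=4.00, V=0.50; Q3=1.00, Q1=1.00; dissipated=0.500
Total dissipated: 25.500 μJ

Answer: 25.50 μJ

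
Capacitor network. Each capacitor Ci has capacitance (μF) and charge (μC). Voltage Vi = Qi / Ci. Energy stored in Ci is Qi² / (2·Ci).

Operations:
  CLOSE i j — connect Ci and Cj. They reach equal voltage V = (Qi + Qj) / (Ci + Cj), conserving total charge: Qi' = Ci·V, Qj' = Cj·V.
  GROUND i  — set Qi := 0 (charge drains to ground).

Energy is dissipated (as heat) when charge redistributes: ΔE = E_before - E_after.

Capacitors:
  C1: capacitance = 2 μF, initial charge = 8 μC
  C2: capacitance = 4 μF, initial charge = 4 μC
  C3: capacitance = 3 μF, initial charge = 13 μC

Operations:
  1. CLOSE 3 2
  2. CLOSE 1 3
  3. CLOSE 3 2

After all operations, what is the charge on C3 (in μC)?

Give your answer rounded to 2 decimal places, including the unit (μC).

Answer: 8.09 μC

Derivation:
Initial: C1(2μF, Q=8μC, V=4.00V), C2(4μF, Q=4μC, V=1.00V), C3(3μF, Q=13μC, V=4.33V)
Op 1: CLOSE 3-2: Q_total=17.00, C_total=7.00, V=2.43; Q3=7.29, Q2=9.71; dissipated=9.524
Op 2: CLOSE 1-3: Q_total=15.29, C_total=5.00, V=3.06; Q1=6.11, Q3=9.17; dissipated=1.482
Op 3: CLOSE 3-2: Q_total=18.89, C_total=7.00, V=2.70; Q3=8.09, Q2=10.79; dissipated=0.339
Final charges: Q1=6.11, Q2=10.79, Q3=8.09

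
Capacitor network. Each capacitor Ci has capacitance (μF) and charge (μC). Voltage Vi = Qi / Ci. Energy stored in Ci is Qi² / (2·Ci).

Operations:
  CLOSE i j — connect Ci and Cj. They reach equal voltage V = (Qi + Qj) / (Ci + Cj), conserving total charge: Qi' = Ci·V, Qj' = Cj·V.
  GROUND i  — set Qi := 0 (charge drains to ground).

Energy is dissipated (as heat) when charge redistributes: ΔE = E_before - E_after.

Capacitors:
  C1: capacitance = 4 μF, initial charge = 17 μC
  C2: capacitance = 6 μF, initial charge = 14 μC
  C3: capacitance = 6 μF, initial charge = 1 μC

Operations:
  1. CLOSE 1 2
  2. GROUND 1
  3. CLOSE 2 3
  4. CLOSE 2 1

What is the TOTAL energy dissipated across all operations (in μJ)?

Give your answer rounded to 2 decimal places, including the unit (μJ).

Answer: 39.74 μJ

Derivation:
Initial: C1(4μF, Q=17μC, V=4.25V), C2(6μF, Q=14μC, V=2.33V), C3(6μF, Q=1μC, V=0.17V)
Op 1: CLOSE 1-2: Q_total=31.00, C_total=10.00, V=3.10; Q1=12.40, Q2=18.60; dissipated=4.408
Op 2: GROUND 1: Q1=0; energy lost=19.220
Op 3: CLOSE 2-3: Q_total=19.60, C_total=12.00, V=1.63; Q2=9.80, Q3=9.80; dissipated=12.907
Op 4: CLOSE 2-1: Q_total=9.80, C_total=10.00, V=0.98; Q2=5.88, Q1=3.92; dissipated=3.201
Total dissipated: 39.736 μJ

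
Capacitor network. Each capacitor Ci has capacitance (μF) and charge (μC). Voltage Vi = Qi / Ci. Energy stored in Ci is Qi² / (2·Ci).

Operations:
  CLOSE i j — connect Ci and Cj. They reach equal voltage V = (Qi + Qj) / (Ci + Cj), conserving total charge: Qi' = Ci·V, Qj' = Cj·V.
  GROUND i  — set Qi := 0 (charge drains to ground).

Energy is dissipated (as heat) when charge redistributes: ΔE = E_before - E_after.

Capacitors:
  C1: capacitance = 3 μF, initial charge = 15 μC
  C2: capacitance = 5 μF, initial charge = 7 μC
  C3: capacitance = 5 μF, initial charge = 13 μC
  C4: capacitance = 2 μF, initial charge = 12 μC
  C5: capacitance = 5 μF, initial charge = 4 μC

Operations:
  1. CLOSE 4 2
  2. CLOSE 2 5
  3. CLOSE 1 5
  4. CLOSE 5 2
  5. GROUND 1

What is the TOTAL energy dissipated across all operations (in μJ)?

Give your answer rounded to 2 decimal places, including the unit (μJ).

Initial: C1(3μF, Q=15μC, V=5.00V), C2(5μF, Q=7μC, V=1.40V), C3(5μF, Q=13μC, V=2.60V), C4(2μF, Q=12μC, V=6.00V), C5(5μF, Q=4μC, V=0.80V)
Op 1: CLOSE 4-2: Q_total=19.00, C_total=7.00, V=2.71; Q4=5.43, Q2=13.57; dissipated=15.114
Op 2: CLOSE 2-5: Q_total=17.57, C_total=10.00, V=1.76; Q2=8.79, Q5=8.79; dissipated=4.581
Op 3: CLOSE 1-5: Q_total=23.79, C_total=8.00, V=2.97; Q1=8.92, Q5=14.87; dissipated=9.859
Op 4: CLOSE 5-2: Q_total=23.65, C_total=10.00, V=2.37; Q5=11.83, Q2=11.83; dissipated=1.849
Op 5: GROUND 1: Q1=0; energy lost=13.260
Total dissipated: 44.662 μJ

Answer: 44.66 μJ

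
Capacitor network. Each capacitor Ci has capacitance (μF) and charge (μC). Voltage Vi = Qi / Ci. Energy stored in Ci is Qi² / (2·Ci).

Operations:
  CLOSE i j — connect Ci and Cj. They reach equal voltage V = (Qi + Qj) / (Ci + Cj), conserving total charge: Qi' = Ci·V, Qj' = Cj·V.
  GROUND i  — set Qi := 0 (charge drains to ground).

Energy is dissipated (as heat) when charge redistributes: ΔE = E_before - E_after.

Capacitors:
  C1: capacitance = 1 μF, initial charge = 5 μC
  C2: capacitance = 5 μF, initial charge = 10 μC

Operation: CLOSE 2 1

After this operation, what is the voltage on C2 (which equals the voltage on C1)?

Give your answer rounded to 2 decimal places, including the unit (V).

Initial: C1(1μF, Q=5μC, V=5.00V), C2(5μF, Q=10μC, V=2.00V)
Op 1: CLOSE 2-1: Q_total=15.00, C_total=6.00, V=2.50; Q2=12.50, Q1=2.50; dissipated=3.750

Answer: 2.50 V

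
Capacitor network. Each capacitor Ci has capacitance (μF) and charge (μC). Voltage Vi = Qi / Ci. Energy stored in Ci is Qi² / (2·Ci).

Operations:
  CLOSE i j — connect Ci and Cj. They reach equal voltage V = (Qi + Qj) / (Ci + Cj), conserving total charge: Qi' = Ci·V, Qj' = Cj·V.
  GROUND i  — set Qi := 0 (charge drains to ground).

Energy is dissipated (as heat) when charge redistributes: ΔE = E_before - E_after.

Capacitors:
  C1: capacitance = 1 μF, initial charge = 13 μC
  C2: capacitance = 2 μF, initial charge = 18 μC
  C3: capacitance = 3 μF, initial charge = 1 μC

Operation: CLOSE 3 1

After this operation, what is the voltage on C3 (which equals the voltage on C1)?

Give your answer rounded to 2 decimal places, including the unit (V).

Initial: C1(1μF, Q=13μC, V=13.00V), C2(2μF, Q=18μC, V=9.00V), C3(3μF, Q=1μC, V=0.33V)
Op 1: CLOSE 3-1: Q_total=14.00, C_total=4.00, V=3.50; Q3=10.50, Q1=3.50; dissipated=60.167

Answer: 3.50 V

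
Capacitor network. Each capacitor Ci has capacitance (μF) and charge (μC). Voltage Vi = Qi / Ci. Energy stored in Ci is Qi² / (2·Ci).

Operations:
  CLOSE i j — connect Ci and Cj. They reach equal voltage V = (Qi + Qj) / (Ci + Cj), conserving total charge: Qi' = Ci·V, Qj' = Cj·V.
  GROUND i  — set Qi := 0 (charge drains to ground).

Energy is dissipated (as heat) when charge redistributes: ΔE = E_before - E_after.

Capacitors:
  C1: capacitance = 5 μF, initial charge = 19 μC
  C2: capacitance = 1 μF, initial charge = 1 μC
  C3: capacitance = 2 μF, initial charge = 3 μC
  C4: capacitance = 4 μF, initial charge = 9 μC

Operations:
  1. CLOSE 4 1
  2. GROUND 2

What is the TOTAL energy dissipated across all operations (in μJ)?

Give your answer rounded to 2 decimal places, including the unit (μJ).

Initial: C1(5μF, Q=19μC, V=3.80V), C2(1μF, Q=1μC, V=1.00V), C3(2μF, Q=3μC, V=1.50V), C4(4μF, Q=9μC, V=2.25V)
Op 1: CLOSE 4-1: Q_total=28.00, C_total=9.00, V=3.11; Q4=12.44, Q1=15.56; dissipated=2.669
Op 2: GROUND 2: Q2=0; energy lost=0.500
Total dissipated: 3.169 μJ

Answer: 3.17 μJ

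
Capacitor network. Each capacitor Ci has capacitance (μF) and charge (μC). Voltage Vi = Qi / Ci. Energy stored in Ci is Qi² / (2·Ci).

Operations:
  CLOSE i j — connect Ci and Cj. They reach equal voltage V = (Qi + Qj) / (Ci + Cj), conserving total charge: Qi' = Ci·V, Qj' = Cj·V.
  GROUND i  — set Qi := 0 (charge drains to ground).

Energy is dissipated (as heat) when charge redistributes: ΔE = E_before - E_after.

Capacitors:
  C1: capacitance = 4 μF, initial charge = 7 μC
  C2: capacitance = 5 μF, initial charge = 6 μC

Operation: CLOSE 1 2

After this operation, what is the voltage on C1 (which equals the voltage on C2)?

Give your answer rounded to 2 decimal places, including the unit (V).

Answer: 1.44 V

Derivation:
Initial: C1(4μF, Q=7μC, V=1.75V), C2(5μF, Q=6μC, V=1.20V)
Op 1: CLOSE 1-2: Q_total=13.00, C_total=9.00, V=1.44; Q1=5.78, Q2=7.22; dissipated=0.336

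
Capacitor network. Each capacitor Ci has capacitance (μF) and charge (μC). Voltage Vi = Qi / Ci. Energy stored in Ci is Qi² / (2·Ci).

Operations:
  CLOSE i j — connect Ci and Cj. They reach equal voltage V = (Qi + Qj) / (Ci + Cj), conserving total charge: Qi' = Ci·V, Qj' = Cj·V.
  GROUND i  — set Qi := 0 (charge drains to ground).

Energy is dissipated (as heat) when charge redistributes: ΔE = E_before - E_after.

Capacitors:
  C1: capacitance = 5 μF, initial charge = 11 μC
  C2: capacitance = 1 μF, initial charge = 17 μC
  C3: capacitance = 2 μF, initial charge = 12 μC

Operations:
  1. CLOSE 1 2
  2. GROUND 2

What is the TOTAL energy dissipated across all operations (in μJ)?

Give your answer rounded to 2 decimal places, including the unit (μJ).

Initial: C1(5μF, Q=11μC, V=2.20V), C2(1μF, Q=17μC, V=17.00V), C3(2μF, Q=12μC, V=6.00V)
Op 1: CLOSE 1-2: Q_total=28.00, C_total=6.00, V=4.67; Q1=23.33, Q2=4.67; dissipated=91.267
Op 2: GROUND 2: Q2=0; energy lost=10.889
Total dissipated: 102.156 μJ

Answer: 102.16 μJ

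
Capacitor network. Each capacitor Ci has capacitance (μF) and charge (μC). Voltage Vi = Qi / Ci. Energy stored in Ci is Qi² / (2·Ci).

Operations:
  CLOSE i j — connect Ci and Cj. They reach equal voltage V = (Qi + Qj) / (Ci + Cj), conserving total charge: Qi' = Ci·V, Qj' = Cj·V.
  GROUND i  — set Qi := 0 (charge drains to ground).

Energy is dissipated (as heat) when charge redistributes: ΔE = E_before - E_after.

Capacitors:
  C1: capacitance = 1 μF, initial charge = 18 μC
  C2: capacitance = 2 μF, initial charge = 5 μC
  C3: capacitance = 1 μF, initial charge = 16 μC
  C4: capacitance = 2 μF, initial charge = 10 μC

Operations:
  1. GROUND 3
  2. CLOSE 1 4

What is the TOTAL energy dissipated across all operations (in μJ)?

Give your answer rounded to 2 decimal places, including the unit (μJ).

Answer: 184.33 μJ

Derivation:
Initial: C1(1μF, Q=18μC, V=18.00V), C2(2μF, Q=5μC, V=2.50V), C3(1μF, Q=16μC, V=16.00V), C4(2μF, Q=10μC, V=5.00V)
Op 1: GROUND 3: Q3=0; energy lost=128.000
Op 2: CLOSE 1-4: Q_total=28.00, C_total=3.00, V=9.33; Q1=9.33, Q4=18.67; dissipated=56.333
Total dissipated: 184.333 μJ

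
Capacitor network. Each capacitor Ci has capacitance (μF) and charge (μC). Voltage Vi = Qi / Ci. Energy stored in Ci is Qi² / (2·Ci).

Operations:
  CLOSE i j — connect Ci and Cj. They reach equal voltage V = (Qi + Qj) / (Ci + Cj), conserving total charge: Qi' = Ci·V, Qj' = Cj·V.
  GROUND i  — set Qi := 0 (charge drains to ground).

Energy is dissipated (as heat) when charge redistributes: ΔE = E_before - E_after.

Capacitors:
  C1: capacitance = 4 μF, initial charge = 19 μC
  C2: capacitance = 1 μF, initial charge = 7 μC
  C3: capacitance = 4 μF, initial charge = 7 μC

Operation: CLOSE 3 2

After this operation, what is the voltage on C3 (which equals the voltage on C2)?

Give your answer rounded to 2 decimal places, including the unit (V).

Answer: 2.80 V

Derivation:
Initial: C1(4μF, Q=19μC, V=4.75V), C2(1μF, Q=7μC, V=7.00V), C3(4μF, Q=7μC, V=1.75V)
Op 1: CLOSE 3-2: Q_total=14.00, C_total=5.00, V=2.80; Q3=11.20, Q2=2.80; dissipated=11.025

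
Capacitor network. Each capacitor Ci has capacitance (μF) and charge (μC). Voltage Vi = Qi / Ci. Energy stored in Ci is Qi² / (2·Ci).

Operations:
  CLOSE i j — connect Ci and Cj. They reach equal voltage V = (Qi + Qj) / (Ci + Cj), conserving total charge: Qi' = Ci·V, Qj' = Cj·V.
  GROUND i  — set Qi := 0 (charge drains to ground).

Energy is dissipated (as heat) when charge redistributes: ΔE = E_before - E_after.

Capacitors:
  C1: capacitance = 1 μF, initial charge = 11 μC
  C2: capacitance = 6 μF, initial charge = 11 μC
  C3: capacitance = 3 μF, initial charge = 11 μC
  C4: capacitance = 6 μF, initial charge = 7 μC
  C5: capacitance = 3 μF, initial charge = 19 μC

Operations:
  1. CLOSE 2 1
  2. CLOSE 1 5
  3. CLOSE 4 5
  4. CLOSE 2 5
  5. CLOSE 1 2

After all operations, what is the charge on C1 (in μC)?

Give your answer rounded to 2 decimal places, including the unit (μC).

Initial: C1(1μF, Q=11μC, V=11.00V), C2(6μF, Q=11μC, V=1.83V), C3(3μF, Q=11μC, V=3.67V), C4(6μF, Q=7μC, V=1.17V), C5(3μF, Q=19μC, V=6.33V)
Op 1: CLOSE 2-1: Q_total=22.00, C_total=7.00, V=3.14; Q2=18.86, Q1=3.14; dissipated=36.012
Op 2: CLOSE 1-5: Q_total=22.14, C_total=4.00, V=5.54; Q1=5.54, Q5=16.61; dissipated=3.817
Op 3: CLOSE 4-5: Q_total=23.61, C_total=9.00, V=2.62; Q4=15.74, Q5=7.87; dissipated=19.089
Op 4: CLOSE 2-5: Q_total=26.73, C_total=9.00, V=2.97; Q2=17.82, Q5=8.91; dissipated=0.270
Op 5: CLOSE 1-2: Q_total=23.35, C_total=7.00, V=3.34; Q1=3.34, Q2=20.02; dissipated=2.822
Final charges: Q1=3.34, Q2=20.02, Q3=11.00, Q4=15.74, Q5=8.91

Answer: 3.34 μC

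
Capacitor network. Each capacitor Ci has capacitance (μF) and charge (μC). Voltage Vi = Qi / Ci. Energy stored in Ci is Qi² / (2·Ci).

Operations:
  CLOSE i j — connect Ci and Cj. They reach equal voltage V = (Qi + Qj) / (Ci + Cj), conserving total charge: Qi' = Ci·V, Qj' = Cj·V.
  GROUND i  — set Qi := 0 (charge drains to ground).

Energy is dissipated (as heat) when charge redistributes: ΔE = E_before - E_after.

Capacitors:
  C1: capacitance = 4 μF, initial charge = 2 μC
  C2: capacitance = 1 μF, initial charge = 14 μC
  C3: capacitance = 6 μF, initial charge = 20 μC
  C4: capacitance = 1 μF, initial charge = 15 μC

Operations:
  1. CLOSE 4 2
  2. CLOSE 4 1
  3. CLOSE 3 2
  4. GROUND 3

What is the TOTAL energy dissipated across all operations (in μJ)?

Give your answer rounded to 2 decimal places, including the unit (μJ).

Answer: 204.96 μJ

Derivation:
Initial: C1(4μF, Q=2μC, V=0.50V), C2(1μF, Q=14μC, V=14.00V), C3(6μF, Q=20μC, V=3.33V), C4(1μF, Q=15μC, V=15.00V)
Op 1: CLOSE 4-2: Q_total=29.00, C_total=2.00, V=14.50; Q4=14.50, Q2=14.50; dissipated=0.250
Op 2: CLOSE 4-1: Q_total=16.50, C_total=5.00, V=3.30; Q4=3.30, Q1=13.20; dissipated=78.400
Op 3: CLOSE 3-2: Q_total=34.50, C_total=7.00, V=4.93; Q3=29.57, Q2=4.93; dissipated=53.440
Op 4: GROUND 3: Q3=0; energy lost=72.872
Total dissipated: 204.963 μJ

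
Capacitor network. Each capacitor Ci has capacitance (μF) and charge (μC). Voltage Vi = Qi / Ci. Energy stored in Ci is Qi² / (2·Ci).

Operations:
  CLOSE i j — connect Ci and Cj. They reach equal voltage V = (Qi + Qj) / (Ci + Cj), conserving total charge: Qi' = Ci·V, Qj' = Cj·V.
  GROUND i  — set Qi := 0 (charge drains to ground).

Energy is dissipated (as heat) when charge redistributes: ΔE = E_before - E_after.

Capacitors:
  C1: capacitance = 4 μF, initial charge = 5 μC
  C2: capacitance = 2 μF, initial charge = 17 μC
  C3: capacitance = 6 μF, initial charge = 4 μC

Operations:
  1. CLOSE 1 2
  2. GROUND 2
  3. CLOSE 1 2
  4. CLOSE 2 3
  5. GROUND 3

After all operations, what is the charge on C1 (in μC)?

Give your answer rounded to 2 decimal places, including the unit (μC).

Initial: C1(4μF, Q=5μC, V=1.25V), C2(2μF, Q=17μC, V=8.50V), C3(6μF, Q=4μC, V=0.67V)
Op 1: CLOSE 1-2: Q_total=22.00, C_total=6.00, V=3.67; Q1=14.67, Q2=7.33; dissipated=35.042
Op 2: GROUND 2: Q2=0; energy lost=13.444
Op 3: CLOSE 1-2: Q_total=14.67, C_total=6.00, V=2.44; Q1=9.78, Q2=4.89; dissipated=8.963
Op 4: CLOSE 2-3: Q_total=8.89, C_total=8.00, V=1.11; Q2=2.22, Q3=6.67; dissipated=2.370
Op 5: GROUND 3: Q3=0; energy lost=3.704
Final charges: Q1=9.78, Q2=2.22, Q3=0.00

Answer: 9.78 μC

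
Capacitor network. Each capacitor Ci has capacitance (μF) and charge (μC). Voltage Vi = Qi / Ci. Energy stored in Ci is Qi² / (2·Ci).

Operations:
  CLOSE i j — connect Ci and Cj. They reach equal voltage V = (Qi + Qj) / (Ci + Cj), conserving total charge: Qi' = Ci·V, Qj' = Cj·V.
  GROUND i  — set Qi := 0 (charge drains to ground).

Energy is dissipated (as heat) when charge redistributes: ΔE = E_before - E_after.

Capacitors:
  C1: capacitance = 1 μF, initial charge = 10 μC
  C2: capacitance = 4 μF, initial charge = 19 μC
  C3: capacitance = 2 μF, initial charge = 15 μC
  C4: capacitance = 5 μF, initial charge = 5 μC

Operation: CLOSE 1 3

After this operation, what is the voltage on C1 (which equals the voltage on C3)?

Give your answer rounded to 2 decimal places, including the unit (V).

Initial: C1(1μF, Q=10μC, V=10.00V), C2(4μF, Q=19μC, V=4.75V), C3(2μF, Q=15μC, V=7.50V), C4(5μF, Q=5μC, V=1.00V)
Op 1: CLOSE 1-3: Q_total=25.00, C_total=3.00, V=8.33; Q1=8.33, Q3=16.67; dissipated=2.083

Answer: 8.33 V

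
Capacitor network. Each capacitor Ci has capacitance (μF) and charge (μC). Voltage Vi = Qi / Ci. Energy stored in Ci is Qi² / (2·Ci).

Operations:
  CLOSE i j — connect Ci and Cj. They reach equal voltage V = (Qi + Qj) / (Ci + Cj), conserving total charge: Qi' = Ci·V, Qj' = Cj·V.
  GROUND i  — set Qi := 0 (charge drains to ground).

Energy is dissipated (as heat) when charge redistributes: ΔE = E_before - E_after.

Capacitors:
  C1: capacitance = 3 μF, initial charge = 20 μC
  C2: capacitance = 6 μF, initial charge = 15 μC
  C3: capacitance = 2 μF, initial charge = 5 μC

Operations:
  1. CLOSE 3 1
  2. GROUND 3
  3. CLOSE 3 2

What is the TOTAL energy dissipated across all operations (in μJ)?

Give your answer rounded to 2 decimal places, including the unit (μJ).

Initial: C1(3μF, Q=20μC, V=6.67V), C2(6μF, Q=15μC, V=2.50V), C3(2μF, Q=5μC, V=2.50V)
Op 1: CLOSE 3-1: Q_total=25.00, C_total=5.00, V=5.00; Q3=10.00, Q1=15.00; dissipated=10.417
Op 2: GROUND 3: Q3=0; energy lost=25.000
Op 3: CLOSE 3-2: Q_total=15.00, C_total=8.00, V=1.88; Q3=3.75, Q2=11.25; dissipated=4.688
Total dissipated: 40.104 μJ

Answer: 40.10 μJ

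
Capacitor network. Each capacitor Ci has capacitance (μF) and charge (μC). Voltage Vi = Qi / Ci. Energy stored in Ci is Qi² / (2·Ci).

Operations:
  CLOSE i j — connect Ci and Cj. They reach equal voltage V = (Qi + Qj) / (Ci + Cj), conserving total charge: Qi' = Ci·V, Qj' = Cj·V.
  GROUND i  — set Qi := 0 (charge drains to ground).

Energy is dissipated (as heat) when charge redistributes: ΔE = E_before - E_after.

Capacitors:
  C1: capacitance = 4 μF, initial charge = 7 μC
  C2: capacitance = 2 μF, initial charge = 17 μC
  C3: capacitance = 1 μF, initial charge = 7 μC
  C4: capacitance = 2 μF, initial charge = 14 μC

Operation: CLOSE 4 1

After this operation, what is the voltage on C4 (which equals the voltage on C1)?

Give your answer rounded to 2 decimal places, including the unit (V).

Initial: C1(4μF, Q=7μC, V=1.75V), C2(2μF, Q=17μC, V=8.50V), C3(1μF, Q=7μC, V=7.00V), C4(2μF, Q=14μC, V=7.00V)
Op 1: CLOSE 4-1: Q_total=21.00, C_total=6.00, V=3.50; Q4=7.00, Q1=14.00; dissipated=18.375

Answer: 3.50 V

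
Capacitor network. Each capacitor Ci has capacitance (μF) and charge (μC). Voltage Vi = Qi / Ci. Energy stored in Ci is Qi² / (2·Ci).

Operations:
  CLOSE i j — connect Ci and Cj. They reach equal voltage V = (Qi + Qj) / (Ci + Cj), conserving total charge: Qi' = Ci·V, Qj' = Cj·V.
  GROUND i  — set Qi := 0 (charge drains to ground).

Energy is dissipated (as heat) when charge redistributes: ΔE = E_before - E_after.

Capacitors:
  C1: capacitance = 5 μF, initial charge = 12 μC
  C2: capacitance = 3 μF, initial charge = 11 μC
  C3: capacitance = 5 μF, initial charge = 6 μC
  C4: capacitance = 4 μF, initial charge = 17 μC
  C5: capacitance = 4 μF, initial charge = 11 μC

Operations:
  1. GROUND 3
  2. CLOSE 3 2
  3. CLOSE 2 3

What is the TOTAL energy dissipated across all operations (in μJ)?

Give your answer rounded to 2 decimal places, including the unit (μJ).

Initial: C1(5μF, Q=12μC, V=2.40V), C2(3μF, Q=11μC, V=3.67V), C3(5μF, Q=6μC, V=1.20V), C4(4μF, Q=17μC, V=4.25V), C5(4μF, Q=11μC, V=2.75V)
Op 1: GROUND 3: Q3=0; energy lost=3.600
Op 2: CLOSE 3-2: Q_total=11.00, C_total=8.00, V=1.38; Q3=6.88, Q2=4.12; dissipated=12.604
Op 3: CLOSE 2-3: Q_total=11.00, C_total=8.00, V=1.38; Q2=4.12, Q3=6.88; dissipated=0.000
Total dissipated: 16.204 μJ

Answer: 16.20 μJ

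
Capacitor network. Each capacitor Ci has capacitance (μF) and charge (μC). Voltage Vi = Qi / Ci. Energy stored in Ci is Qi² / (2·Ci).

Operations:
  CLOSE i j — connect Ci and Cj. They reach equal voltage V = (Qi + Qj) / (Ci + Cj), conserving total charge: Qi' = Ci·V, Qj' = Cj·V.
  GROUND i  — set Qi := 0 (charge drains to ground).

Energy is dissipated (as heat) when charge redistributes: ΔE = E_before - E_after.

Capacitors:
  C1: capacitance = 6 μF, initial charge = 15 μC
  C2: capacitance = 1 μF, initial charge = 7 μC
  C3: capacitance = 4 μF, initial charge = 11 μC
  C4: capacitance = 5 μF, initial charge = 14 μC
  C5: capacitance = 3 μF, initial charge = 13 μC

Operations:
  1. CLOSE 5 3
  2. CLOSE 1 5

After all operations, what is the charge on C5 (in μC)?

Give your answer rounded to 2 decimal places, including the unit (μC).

Initial: C1(6μF, Q=15μC, V=2.50V), C2(1μF, Q=7μC, V=7.00V), C3(4μF, Q=11μC, V=2.75V), C4(5μF, Q=14μC, V=2.80V), C5(3μF, Q=13μC, V=4.33V)
Op 1: CLOSE 5-3: Q_total=24.00, C_total=7.00, V=3.43; Q5=10.29, Q3=13.71; dissipated=2.149
Op 2: CLOSE 1-5: Q_total=25.29, C_total=9.00, V=2.81; Q1=16.86, Q5=8.43; dissipated=0.862
Final charges: Q1=16.86, Q2=7.00, Q3=13.71, Q4=14.00, Q5=8.43

Answer: 8.43 μC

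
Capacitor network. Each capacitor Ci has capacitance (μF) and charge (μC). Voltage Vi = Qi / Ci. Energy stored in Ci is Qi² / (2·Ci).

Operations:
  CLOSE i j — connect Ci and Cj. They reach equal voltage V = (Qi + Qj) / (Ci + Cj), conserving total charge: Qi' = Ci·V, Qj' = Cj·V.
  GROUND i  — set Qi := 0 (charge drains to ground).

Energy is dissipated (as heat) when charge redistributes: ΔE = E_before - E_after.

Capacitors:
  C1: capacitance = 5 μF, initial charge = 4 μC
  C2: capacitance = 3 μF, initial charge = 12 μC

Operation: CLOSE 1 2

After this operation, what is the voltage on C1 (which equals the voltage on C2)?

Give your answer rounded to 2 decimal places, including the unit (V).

Initial: C1(5μF, Q=4μC, V=0.80V), C2(3μF, Q=12μC, V=4.00V)
Op 1: CLOSE 1-2: Q_total=16.00, C_total=8.00, V=2.00; Q1=10.00, Q2=6.00; dissipated=9.600

Answer: 2.00 V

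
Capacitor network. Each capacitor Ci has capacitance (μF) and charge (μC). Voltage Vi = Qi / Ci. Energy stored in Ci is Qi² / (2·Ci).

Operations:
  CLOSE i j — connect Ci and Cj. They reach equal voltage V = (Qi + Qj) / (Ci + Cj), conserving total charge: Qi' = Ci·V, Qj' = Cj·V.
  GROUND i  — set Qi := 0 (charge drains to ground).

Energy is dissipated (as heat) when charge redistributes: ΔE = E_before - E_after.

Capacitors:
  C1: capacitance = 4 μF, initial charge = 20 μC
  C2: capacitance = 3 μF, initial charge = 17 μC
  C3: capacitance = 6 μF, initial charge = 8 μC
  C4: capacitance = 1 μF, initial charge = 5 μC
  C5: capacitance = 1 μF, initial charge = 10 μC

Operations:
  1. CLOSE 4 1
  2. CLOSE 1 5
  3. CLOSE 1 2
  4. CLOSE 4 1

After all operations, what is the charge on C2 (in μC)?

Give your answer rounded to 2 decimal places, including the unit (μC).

Initial: C1(4μF, Q=20μC, V=5.00V), C2(3μF, Q=17μC, V=5.67V), C3(6μF, Q=8μC, V=1.33V), C4(1μF, Q=5μC, V=5.00V), C5(1μF, Q=10μC, V=10.00V)
Op 1: CLOSE 4-1: Q_total=25.00, C_total=5.00, V=5.00; Q4=5.00, Q1=20.00; dissipated=0.000
Op 2: CLOSE 1-5: Q_total=30.00, C_total=5.00, V=6.00; Q1=24.00, Q5=6.00; dissipated=10.000
Op 3: CLOSE 1-2: Q_total=41.00, C_total=7.00, V=5.86; Q1=23.43, Q2=17.57; dissipated=0.095
Op 4: CLOSE 4-1: Q_total=28.43, C_total=5.00, V=5.69; Q4=5.69, Q1=22.74; dissipated=0.294
Final charges: Q1=22.74, Q2=17.57, Q3=8.00, Q4=5.69, Q5=6.00

Answer: 17.57 μC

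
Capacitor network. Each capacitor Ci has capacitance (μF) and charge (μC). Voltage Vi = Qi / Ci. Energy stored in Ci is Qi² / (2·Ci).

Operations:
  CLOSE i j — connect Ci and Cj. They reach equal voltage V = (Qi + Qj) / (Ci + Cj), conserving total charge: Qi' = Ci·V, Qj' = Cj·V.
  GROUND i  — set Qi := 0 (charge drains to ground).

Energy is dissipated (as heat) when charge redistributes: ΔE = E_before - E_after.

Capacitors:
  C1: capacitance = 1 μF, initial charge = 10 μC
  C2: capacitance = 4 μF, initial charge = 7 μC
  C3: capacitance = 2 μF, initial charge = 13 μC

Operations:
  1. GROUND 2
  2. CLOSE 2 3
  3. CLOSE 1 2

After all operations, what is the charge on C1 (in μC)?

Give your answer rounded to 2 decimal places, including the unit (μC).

Initial: C1(1μF, Q=10μC, V=10.00V), C2(4μF, Q=7μC, V=1.75V), C3(2μF, Q=13μC, V=6.50V)
Op 1: GROUND 2: Q2=0; energy lost=6.125
Op 2: CLOSE 2-3: Q_total=13.00, C_total=6.00, V=2.17; Q2=8.67, Q3=4.33; dissipated=28.167
Op 3: CLOSE 1-2: Q_total=18.67, C_total=5.00, V=3.73; Q1=3.73, Q2=14.93; dissipated=24.544
Final charges: Q1=3.73, Q2=14.93, Q3=4.33

Answer: 3.73 μC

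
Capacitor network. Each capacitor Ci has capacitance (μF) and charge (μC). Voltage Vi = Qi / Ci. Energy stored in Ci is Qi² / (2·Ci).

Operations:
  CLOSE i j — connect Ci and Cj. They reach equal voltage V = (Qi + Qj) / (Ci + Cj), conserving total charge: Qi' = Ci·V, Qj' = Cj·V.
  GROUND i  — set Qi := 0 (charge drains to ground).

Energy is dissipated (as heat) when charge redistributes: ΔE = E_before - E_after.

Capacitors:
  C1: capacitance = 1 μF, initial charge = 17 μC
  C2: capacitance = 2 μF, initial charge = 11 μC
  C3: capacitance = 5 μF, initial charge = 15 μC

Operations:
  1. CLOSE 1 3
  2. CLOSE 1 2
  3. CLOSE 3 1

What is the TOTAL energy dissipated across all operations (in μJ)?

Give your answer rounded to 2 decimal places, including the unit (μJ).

Initial: C1(1μF, Q=17μC, V=17.00V), C2(2μF, Q=11μC, V=5.50V), C3(5μF, Q=15μC, V=3.00V)
Op 1: CLOSE 1-3: Q_total=32.00, C_total=6.00, V=5.33; Q1=5.33, Q3=26.67; dissipated=81.667
Op 2: CLOSE 1-2: Q_total=16.33, C_total=3.00, V=5.44; Q1=5.44, Q2=10.89; dissipated=0.009
Op 3: CLOSE 3-1: Q_total=32.11, C_total=6.00, V=5.35; Q3=26.76, Q1=5.35; dissipated=0.005
Total dissipated: 81.681 μJ

Answer: 81.68 μJ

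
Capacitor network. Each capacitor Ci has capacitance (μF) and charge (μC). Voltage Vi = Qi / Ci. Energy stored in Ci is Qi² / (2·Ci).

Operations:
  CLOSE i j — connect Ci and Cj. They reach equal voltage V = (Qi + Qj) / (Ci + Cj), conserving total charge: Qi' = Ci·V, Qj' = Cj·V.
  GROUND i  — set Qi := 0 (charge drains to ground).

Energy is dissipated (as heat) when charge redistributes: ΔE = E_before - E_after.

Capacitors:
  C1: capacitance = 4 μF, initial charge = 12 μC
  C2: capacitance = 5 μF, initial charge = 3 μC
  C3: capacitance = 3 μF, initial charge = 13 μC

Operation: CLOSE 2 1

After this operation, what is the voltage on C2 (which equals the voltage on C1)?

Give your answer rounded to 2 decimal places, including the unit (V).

Initial: C1(4μF, Q=12μC, V=3.00V), C2(5μF, Q=3μC, V=0.60V), C3(3μF, Q=13μC, V=4.33V)
Op 1: CLOSE 2-1: Q_total=15.00, C_total=9.00, V=1.67; Q2=8.33, Q1=6.67; dissipated=6.400

Answer: 1.67 V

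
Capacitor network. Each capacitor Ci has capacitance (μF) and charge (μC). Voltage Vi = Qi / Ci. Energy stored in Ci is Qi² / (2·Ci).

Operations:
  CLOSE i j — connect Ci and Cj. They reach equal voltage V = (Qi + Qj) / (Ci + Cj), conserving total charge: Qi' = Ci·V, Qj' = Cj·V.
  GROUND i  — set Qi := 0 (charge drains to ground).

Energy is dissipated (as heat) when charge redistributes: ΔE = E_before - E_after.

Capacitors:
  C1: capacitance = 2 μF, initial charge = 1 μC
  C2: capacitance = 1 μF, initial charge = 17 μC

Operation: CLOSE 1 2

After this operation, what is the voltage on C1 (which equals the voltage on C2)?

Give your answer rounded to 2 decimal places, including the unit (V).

Initial: C1(2μF, Q=1μC, V=0.50V), C2(1μF, Q=17μC, V=17.00V)
Op 1: CLOSE 1-2: Q_total=18.00, C_total=3.00, V=6.00; Q1=12.00, Q2=6.00; dissipated=90.750

Answer: 6.00 V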